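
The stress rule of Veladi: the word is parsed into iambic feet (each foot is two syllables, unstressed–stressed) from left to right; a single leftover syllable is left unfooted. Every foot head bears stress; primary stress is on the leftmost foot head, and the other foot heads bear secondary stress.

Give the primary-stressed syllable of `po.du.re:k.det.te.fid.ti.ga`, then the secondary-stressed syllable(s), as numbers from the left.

primary 2, secondary 4, 6, 8

Parse left to right into iambic (σˈσ) feet: (po.ˈdu) (re:k.ˈdet) (te.ˈfid) (ti.ˈga).
Foot heads (stressed positions): 2, 4, 6, 8.
End Rule Leftmost: primary stress on the leftmost head = syllable 2.
Secondary stress on 4, 6, 8: po.ˈdu.re:k.ˌdet.te.ˌfid.ti.ˌga.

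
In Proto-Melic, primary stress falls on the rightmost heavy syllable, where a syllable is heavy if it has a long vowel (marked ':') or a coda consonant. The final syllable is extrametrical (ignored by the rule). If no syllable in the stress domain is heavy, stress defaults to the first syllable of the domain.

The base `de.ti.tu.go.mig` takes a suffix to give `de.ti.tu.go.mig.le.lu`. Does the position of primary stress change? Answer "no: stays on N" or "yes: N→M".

yes: 1→5

Base `de.ti.tu.go.mig` (5 syllables):
  The final syllable (5, mig) is extrametrical; the stress domain is syllables 1–4.
  Weights: 1 de L, 2 ti L, 3 tu L, 4 go L.
  No heavy syllable in the domain; default to the first syllable of the domain = syllable 1.
  → primary stress on syllable 1.
Suffixed `de.ti.tu.go.mig.le.lu` (7 syllables):
  The final syllable (7, lu) is extrametrical; the stress domain is syllables 1–6.
  Weights: 1 de L, 2 ti L, 3 tu L, 4 go L, 5 mig H, 6 le L.
  Heavy syllables in the domain: 5. The rightmost is syllable 5 (mig).
  → primary stress on syllable 5.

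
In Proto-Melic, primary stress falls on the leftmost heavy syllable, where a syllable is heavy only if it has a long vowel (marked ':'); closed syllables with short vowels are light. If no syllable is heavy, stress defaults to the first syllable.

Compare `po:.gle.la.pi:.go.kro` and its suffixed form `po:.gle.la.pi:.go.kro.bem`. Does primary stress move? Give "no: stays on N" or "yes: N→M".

no: stays on 1

Base `po:.gle.la.pi:.go.kro` (6 syllables):
  Weights: 1 po: H, 2 gle L, 3 la L, 4 pi: H, 5 go L, 6 kro L.
  Heavy syllables in the domain: 1, 4. The leftmost is syllable 1 (po:).
  → primary stress on syllable 1.
Suffixed `po:.gle.la.pi:.go.kro.bem` (7 syllables):
  Weights: 1 po: H, 2 gle L, 3 la L, 4 pi: H, 5 go L, 6 kro L, 7 bem L.
  Heavy syllables in the domain: 1, 4. The leftmost is syllable 1 (po:).
  → primary stress on syllable 1.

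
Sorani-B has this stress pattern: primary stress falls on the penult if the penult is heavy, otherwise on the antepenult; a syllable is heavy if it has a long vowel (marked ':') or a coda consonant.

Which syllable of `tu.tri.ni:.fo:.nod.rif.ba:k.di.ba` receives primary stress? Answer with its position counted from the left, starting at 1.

Weights: 7 ba:k H, 8 di L, 9 ba L.
The penult (syllable 8, di) is light, so stress falls on the antepenult (syllable 7, ba:k).
Primary stress: syllable 7 → tu.tri.ni:.fo:.nod.rif.ˈba:k.di.ba.

7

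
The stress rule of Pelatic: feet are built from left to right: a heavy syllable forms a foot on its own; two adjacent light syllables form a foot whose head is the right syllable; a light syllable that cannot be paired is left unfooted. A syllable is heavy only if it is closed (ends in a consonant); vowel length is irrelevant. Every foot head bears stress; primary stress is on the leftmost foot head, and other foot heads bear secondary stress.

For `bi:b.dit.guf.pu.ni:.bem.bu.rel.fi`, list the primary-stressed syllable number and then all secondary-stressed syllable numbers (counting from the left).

primary 1, secondary 2, 3, 5, 6, 8

Weights: 1 bi:b H, 2 dit H, 3 guf H, 4 pu L, 5 ni: L, 6 bem H, 7 bu L, 8 rel H, 9 fi L.
Parse left to right (heavy = foot alone; LL = one foot; stranded L unfooted): (ˈbi:b) (ˈdit) (ˈguf) (pu.ˈni:) (ˈbem) bu (ˈrel) fi.
Foot heads: 1, 2, 3, 5, 6, 8.
Primary stress on the leftmost head = syllable 1.
Secondary stress on 2, 3, 5, 6, 8: ˈbi:b.ˌdit.ˌguf.pu.ˌni:.ˌbem.bu.ˌrel.fi.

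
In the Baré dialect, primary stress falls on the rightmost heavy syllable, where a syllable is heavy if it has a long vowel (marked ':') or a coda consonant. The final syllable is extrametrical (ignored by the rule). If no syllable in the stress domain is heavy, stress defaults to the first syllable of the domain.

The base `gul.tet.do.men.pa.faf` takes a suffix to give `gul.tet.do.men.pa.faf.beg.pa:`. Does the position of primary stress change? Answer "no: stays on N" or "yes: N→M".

yes: 4→7

Base `gul.tet.do.men.pa.faf` (6 syllables):
  The final syllable (6, faf) is extrametrical; the stress domain is syllables 1–5.
  Weights: 1 gul H, 2 tet H, 3 do L, 4 men H, 5 pa L.
  Heavy syllables in the domain: 1, 2, 4. The rightmost is syllable 4 (men).
  → primary stress on syllable 4.
Suffixed `gul.tet.do.men.pa.faf.beg.pa:` (8 syllables):
  The final syllable (8, pa:) is extrametrical; the stress domain is syllables 1–7.
  Weights: 1 gul H, 2 tet H, 3 do L, 4 men H, 5 pa L, 6 faf H, 7 beg H.
  Heavy syllables in the domain: 1, 2, 4, 6, 7. The rightmost is syllable 7 (beg).
  → primary stress on syllable 7.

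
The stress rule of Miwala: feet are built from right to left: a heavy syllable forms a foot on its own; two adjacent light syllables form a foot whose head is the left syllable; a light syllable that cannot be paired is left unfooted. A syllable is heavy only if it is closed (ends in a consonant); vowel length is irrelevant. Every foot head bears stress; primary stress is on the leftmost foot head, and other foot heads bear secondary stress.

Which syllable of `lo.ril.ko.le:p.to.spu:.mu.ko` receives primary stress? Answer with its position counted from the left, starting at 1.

Weights: 1 lo L, 2 ril H, 3 ko L, 4 le:p H, 5 to L, 6 spu: L, 7 mu L, 8 ko L.
Parse right to left (heavy = foot alone; LL = one foot; stranded L unfooted): lo (ˈril) ko (ˈle:p) (ˈto.spu:) (ˈmu.ko).
Foot heads: 2, 4, 5, 7.
Primary stress on the leftmost head = syllable 2.
Primary stress: syllable 2 → lo.ˈril.ko.le:p.to.spu:.mu.ko.

2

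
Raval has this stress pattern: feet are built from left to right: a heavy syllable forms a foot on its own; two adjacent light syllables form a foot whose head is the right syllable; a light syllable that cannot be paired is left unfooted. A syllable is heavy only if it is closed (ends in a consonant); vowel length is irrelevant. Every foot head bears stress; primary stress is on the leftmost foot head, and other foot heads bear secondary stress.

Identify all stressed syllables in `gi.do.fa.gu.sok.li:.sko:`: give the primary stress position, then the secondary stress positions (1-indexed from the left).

Weights: 1 gi L, 2 do L, 3 fa L, 4 gu L, 5 sok H, 6 li: L, 7 sko: L.
Parse left to right (heavy = foot alone; LL = one foot; stranded L unfooted): (gi.ˈdo) (fa.ˈgu) (ˈsok) (li:.ˈsko:).
Foot heads: 2, 4, 5, 7.
Primary stress on the leftmost head = syllable 2.
Secondary stress on 4, 5, 7: gi.ˈdo.fa.ˌgu.ˌsok.li:.ˌsko:.

primary 2, secondary 4, 5, 7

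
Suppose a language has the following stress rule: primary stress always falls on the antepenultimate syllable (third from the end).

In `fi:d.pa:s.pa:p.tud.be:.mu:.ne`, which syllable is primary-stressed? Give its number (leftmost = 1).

The word has 7 syllables; the antepenultimate syllable (third from the end) is syllable 5 (be:).
Primary stress: syllable 5 → fi:d.pa:s.pa:p.tud.ˈbe:.mu:.ne.

5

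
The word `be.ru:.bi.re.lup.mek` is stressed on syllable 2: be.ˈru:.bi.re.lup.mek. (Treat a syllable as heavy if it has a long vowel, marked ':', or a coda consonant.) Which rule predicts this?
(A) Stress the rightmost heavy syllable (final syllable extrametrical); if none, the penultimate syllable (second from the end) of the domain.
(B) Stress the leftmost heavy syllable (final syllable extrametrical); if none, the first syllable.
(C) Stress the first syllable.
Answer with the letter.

B

Rule A → syllable 5 (observed: 2).
Rule B → syllable 2 ✓.
Rule C → syllable 1 (observed: 2).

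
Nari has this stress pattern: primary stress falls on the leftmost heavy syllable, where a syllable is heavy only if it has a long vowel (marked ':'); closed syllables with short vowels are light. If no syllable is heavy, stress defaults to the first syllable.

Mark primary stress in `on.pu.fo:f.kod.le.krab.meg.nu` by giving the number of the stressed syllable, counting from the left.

Weights: 1 on L, 2 pu L, 3 fo:f H, 4 kod L, 5 le L, 6 krab L, 7 meg L, 8 nu L.
Heavy syllables in the domain: 3. The leftmost is syllable 3 (fo:f).
Primary stress: syllable 3 → on.pu.ˈfo:f.kod.le.krab.meg.nu.

3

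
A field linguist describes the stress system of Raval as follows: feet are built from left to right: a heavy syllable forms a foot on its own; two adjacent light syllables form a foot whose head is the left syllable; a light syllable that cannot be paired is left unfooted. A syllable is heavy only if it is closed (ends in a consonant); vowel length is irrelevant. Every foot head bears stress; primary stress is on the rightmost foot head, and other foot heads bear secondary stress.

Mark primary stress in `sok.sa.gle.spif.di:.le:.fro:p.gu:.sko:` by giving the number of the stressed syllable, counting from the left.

Weights: 1 sok H, 2 sa L, 3 gle L, 4 spif H, 5 di: L, 6 le: L, 7 fro:p H, 8 gu: L, 9 sko: L.
Parse left to right (heavy = foot alone; LL = one foot; stranded L unfooted): (ˈsok) (ˈsa.gle) (ˈspif) (ˈdi:.le:) (ˈfro:p) (ˈgu:.sko:).
Foot heads: 1, 2, 4, 5, 7, 8.
Primary stress on the rightmost head = syllable 8.
Primary stress: syllable 8 → sok.sa.gle.spif.di:.le:.fro:p.ˈgu:.sko:.

8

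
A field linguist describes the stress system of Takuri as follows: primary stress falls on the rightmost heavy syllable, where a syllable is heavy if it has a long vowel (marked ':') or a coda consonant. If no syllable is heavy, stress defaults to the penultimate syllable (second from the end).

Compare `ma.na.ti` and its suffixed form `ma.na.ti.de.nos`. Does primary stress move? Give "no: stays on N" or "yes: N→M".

yes: 2→5

Base `ma.na.ti` (3 syllables):
  Weights: 1 ma L, 2 na L, 3 ti L.
  No heavy syllable in the domain; default to the penultimate syllable (second from the end) = syllable 2.
  → primary stress on syllable 2.
Suffixed `ma.na.ti.de.nos` (5 syllables):
  Weights: 1 ma L, 2 na L, 3 ti L, 4 de L, 5 nos H.
  Heavy syllables in the domain: 5. The rightmost is syllable 5 (nos).
  → primary stress on syllable 5.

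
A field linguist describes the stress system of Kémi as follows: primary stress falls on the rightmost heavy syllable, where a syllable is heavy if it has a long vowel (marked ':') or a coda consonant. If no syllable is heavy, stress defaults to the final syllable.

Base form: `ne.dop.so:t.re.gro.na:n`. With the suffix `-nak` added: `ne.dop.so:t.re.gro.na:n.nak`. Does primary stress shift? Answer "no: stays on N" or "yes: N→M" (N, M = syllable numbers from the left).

Base `ne.dop.so:t.re.gro.na:n` (6 syllables):
  Weights: 1 ne L, 2 dop H, 3 so:t H, 4 re L, 5 gro L, 6 na:n H.
  Heavy syllables in the domain: 2, 3, 6. The rightmost is syllable 6 (na:n).
  → primary stress on syllable 6.
Suffixed `ne.dop.so:t.re.gro.na:n.nak` (7 syllables):
  Weights: 1 ne L, 2 dop H, 3 so:t H, 4 re L, 5 gro L, 6 na:n H, 7 nak H.
  Heavy syllables in the domain: 2, 3, 6, 7. The rightmost is syllable 7 (nak).
  → primary stress on syllable 7.

yes: 6→7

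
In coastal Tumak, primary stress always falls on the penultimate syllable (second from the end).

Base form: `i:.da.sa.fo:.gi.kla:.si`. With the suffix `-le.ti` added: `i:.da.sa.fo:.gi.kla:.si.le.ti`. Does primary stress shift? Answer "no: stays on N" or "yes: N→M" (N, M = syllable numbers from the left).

yes: 6→8

Base `i:.da.sa.fo:.gi.kla:.si` (7 syllables):
  The word has 7 syllables; the penultimate syllable (second from the end) is syllable 6 (kla:).
  → primary stress on syllable 6.
Suffixed `i:.da.sa.fo:.gi.kla:.si.le.ti` (9 syllables):
  The word has 9 syllables; the penultimate syllable (second from the end) is syllable 8 (le).
  → primary stress on syllable 8.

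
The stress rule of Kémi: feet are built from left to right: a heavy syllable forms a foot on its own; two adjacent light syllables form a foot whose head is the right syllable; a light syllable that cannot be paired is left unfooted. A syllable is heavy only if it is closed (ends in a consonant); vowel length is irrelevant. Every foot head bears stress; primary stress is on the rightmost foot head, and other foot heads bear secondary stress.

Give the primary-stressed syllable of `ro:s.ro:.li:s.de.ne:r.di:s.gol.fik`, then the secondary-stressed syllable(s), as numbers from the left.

primary 8, secondary 1, 3, 5, 6, 7

Weights: 1 ro:s H, 2 ro: L, 3 li:s H, 4 de L, 5 ne:r H, 6 di:s H, 7 gol H, 8 fik H.
Parse left to right (heavy = foot alone; LL = one foot; stranded L unfooted): (ˈro:s) ro: (ˈli:s) de (ˈne:r) (ˈdi:s) (ˈgol) (ˈfik).
Foot heads: 1, 3, 5, 6, 7, 8.
Primary stress on the rightmost head = syllable 8.
Secondary stress on 1, 3, 5, 6, 7: ˌro:s.ro:.ˌli:s.de.ˌne:r.ˌdi:s.ˌgol.ˈfik.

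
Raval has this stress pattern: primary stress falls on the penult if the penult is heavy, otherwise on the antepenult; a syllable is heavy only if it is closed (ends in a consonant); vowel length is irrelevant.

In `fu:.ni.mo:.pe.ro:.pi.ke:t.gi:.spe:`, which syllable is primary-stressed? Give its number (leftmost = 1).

7

Weights: 7 ke:t H, 8 gi: L, 9 spe: L.
The penult (syllable 8, gi:) is light, so stress falls on the antepenult (syllable 7, ke:t).
Primary stress: syllable 7 → fu:.ni.mo:.pe.ro:.pi.ˈke:t.gi:.spe:.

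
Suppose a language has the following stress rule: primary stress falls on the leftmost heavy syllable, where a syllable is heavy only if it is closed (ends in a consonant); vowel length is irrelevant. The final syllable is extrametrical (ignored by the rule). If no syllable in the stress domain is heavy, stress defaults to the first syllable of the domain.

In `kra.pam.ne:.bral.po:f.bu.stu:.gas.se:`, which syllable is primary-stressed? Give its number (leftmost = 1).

2

The final syllable (9, se:) is extrametrical; the stress domain is syllables 1–8.
Weights: 1 kra L, 2 pam H, 3 ne: L, 4 bral H, 5 po:f H, 6 bu L, 7 stu: L, 8 gas H.
Heavy syllables in the domain: 2, 4, 5, 8. The leftmost is syllable 2 (pam).
Primary stress: syllable 2 → kra.ˈpam.ne:.bral.po:f.bu.stu:.gas.se:.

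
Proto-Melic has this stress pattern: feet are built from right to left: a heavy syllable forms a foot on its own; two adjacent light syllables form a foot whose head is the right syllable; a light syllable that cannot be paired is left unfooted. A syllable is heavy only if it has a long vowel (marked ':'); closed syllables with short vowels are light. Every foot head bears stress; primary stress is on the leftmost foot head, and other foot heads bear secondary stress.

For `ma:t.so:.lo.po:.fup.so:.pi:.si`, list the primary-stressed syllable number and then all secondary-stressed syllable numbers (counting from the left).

primary 1, secondary 2, 4, 6, 7

Weights: 1 ma:t H, 2 so: H, 3 lo L, 4 po: H, 5 fup L, 6 so: H, 7 pi: H, 8 si L.
Parse right to left (heavy = foot alone; LL = one foot; stranded L unfooted): (ˈma:t) (ˈso:) lo (ˈpo:) fup (ˈso:) (ˈpi:) si.
Foot heads: 1, 2, 4, 6, 7.
Primary stress on the leftmost head = syllable 1.
Secondary stress on 2, 4, 6, 7: ˈma:t.ˌso:.lo.ˌpo:.fup.ˌso:.ˌpi:.si.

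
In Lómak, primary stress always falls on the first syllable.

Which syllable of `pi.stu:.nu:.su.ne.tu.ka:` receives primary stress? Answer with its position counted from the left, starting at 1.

The word has 7 syllables; the first syllable is syllable 1 (pi).
Primary stress: syllable 1 → ˈpi.stu:.nu:.su.ne.tu.ka:.

1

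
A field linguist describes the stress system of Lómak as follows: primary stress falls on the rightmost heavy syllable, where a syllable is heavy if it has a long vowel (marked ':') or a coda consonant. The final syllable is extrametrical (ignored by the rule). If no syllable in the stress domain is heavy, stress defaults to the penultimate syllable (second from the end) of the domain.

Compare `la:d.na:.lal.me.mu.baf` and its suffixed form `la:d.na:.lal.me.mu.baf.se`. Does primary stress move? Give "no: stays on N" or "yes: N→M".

yes: 3→6

Base `la:d.na:.lal.me.mu.baf` (6 syllables):
  The final syllable (6, baf) is extrametrical; the stress domain is syllables 1–5.
  Weights: 1 la:d H, 2 na: H, 3 lal H, 4 me L, 5 mu L.
  Heavy syllables in the domain: 1, 2, 3. The rightmost is syllable 3 (lal).
  → primary stress on syllable 3.
Suffixed `la:d.na:.lal.me.mu.baf.se` (7 syllables):
  The final syllable (7, se) is extrametrical; the stress domain is syllables 1–6.
  Weights: 1 la:d H, 2 na: H, 3 lal H, 4 me L, 5 mu L, 6 baf H.
  Heavy syllables in the domain: 1, 2, 3, 6. The rightmost is syllable 6 (baf).
  → primary stress on syllable 6.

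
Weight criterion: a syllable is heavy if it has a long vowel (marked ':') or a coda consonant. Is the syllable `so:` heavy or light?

`so:`: long vowel, open (no coda). Long vowel → heavy.

heavy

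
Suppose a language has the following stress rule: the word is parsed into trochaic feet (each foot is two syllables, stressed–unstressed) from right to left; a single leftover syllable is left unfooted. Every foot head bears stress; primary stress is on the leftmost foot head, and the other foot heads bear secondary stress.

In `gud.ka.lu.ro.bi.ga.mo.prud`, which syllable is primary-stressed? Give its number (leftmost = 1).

1

Parse right to left into trochaic (ˈσσ) feet: (ˈgud.ka) (ˈlu.ro) (ˈbi.ga) (ˈmo.prud).
Foot heads (stressed positions): 1, 3, 5, 7.
End Rule Leftmost: primary stress on the leftmost head = syllable 1.
Primary stress: syllable 1 → ˈgud.ka.lu.ro.bi.ga.mo.prud.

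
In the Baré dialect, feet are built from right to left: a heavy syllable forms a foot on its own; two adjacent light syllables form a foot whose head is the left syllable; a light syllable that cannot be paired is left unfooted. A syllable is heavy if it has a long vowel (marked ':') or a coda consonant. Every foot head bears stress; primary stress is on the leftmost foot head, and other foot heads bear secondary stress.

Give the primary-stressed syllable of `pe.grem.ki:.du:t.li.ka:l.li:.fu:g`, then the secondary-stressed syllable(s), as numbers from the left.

primary 2, secondary 3, 4, 6, 7, 8

Weights: 1 pe L, 2 grem H, 3 ki: H, 4 du:t H, 5 li L, 6 ka:l H, 7 li: H, 8 fu:g H.
Parse right to left (heavy = foot alone; LL = one foot; stranded L unfooted): pe (ˈgrem) (ˈki:) (ˈdu:t) li (ˈka:l) (ˈli:) (ˈfu:g).
Foot heads: 2, 3, 4, 6, 7, 8.
Primary stress on the leftmost head = syllable 2.
Secondary stress on 3, 4, 6, 7, 8: pe.ˈgrem.ˌki:.ˌdu:t.li.ˌka:l.ˌli:.ˌfu:g.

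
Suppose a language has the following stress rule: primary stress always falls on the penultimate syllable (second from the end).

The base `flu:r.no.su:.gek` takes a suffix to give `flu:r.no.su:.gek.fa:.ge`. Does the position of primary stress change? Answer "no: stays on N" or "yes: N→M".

Base `flu:r.no.su:.gek` (4 syllables):
  The word has 4 syllables; the penultimate syllable (second from the end) is syllable 3 (su:).
  → primary stress on syllable 3.
Suffixed `flu:r.no.su:.gek.fa:.ge` (6 syllables):
  The word has 6 syllables; the penultimate syllable (second from the end) is syllable 5 (fa:).
  → primary stress on syllable 5.

yes: 3→5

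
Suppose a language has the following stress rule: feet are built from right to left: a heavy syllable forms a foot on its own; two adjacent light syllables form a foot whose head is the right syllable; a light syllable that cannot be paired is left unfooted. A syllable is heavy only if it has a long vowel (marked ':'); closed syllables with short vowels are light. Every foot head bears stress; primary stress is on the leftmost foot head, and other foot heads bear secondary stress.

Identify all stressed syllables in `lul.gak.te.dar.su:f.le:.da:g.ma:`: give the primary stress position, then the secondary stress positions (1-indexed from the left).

primary 2, secondary 4, 5, 6, 7, 8

Weights: 1 lul L, 2 gak L, 3 te L, 4 dar L, 5 su:f H, 6 le: H, 7 da:g H, 8 ma: H.
Parse right to left (heavy = foot alone; LL = one foot; stranded L unfooted): (lul.ˈgak) (te.ˈdar) (ˈsu:f) (ˈle:) (ˈda:g) (ˈma:).
Foot heads: 2, 4, 5, 6, 7, 8.
Primary stress on the leftmost head = syllable 2.
Secondary stress on 4, 5, 6, 7, 8: lul.ˈgak.te.ˌdar.ˌsu:f.ˌle:.ˌda:g.ˌma:.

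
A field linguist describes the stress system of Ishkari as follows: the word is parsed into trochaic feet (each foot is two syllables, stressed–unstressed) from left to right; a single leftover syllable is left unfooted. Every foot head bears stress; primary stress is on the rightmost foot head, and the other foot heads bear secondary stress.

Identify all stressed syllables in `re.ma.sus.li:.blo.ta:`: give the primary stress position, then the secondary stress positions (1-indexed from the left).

primary 5, secondary 1, 3

Parse left to right into trochaic (ˈσσ) feet: (ˈre.ma) (ˈsus.li:) (ˈblo.ta:).
Foot heads (stressed positions): 1, 3, 5.
End Rule Rightmost: primary stress on the rightmost head = syllable 5.
Secondary stress on 1, 3: ˌre.ma.ˌsus.li:.ˈblo.ta:.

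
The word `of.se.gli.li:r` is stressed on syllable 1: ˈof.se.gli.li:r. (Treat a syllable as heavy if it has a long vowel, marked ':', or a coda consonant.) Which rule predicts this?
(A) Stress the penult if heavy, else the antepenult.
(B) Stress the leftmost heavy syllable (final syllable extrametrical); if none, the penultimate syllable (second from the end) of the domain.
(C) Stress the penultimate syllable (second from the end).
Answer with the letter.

Rule A → syllable 2 (observed: 1).
Rule B → syllable 1 ✓.
Rule C → syllable 3 (observed: 1).

B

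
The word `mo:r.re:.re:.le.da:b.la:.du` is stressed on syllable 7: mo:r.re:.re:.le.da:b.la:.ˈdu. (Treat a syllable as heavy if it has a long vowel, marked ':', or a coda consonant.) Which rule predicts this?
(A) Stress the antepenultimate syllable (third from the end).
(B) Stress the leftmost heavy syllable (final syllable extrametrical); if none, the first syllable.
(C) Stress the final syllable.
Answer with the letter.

C

Rule A → syllable 5 (observed: 7).
Rule B → syllable 1 (observed: 7).
Rule C → syllable 7 ✓.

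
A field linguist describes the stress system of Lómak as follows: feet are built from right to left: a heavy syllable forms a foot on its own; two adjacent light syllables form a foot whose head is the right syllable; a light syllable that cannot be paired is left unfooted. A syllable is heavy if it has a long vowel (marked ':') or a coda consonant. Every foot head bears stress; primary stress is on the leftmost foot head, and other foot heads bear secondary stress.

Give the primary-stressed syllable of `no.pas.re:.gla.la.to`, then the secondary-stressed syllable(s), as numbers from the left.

Weights: 1 no L, 2 pas H, 3 re: H, 4 gla L, 5 la L, 6 to L.
Parse right to left (heavy = foot alone; LL = one foot; stranded L unfooted): no (ˈpas) (ˈre:) gla (la.ˈto).
Foot heads: 2, 3, 6.
Primary stress on the leftmost head = syllable 2.
Secondary stress on 3, 6: no.ˈpas.ˌre:.gla.la.ˌto.

primary 2, secondary 3, 6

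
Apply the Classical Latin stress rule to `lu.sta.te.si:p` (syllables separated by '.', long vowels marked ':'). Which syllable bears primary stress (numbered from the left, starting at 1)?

2

Classical Latin: stress the penult if heavy (long vowel or closed), else the antepenult.
Weights: 2 sta L, 3 te L, 4 si:p H.
The penult (syllable 3, te) is light, so stress falls on the antepenult (syllable 2, sta).
Stress on syllable 2: lu.ˈsta.te.si:p.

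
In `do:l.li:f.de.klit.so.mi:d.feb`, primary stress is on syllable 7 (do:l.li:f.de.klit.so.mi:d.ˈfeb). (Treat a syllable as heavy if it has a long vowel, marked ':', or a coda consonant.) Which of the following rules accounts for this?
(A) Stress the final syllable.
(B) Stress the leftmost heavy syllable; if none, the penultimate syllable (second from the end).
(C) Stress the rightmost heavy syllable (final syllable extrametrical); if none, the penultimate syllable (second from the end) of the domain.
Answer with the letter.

Rule A → syllable 7 ✓.
Rule B → syllable 1 (observed: 7).
Rule C → syllable 6 (observed: 7).

A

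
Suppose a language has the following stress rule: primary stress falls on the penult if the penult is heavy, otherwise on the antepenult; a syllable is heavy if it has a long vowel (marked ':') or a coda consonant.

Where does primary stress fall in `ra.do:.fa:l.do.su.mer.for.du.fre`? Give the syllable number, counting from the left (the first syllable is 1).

Weights: 7 for H, 8 du L, 9 fre L.
The penult (syllable 8, du) is light, so stress falls on the antepenult (syllable 7, for).
Primary stress: syllable 7 → ra.do:.fa:l.do.su.mer.ˈfor.du.fre.

7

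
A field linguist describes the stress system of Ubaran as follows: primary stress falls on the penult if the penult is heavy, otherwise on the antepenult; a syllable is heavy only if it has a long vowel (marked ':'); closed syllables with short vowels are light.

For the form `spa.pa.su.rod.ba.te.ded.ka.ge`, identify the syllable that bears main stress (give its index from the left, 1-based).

Weights: 7 ded L, 8 ka L, 9 ge L.
The penult (syllable 8, ka) is light, so stress falls on the antepenult (syllable 7, ded).
Primary stress: syllable 7 → spa.pa.su.rod.ba.te.ˈded.ka.ge.

7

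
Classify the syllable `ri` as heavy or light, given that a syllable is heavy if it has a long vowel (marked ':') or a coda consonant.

light

`ri`: short vowel, open (no coda). Short vowel, open → light.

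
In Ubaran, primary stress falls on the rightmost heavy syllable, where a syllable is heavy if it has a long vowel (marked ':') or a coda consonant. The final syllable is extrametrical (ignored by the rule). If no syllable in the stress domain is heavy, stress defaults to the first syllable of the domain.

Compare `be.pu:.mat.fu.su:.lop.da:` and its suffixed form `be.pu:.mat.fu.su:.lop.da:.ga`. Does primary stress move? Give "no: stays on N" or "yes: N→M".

yes: 6→7

Base `be.pu:.mat.fu.su:.lop.da:` (7 syllables):
  The final syllable (7, da:) is extrametrical; the stress domain is syllables 1–6.
  Weights: 1 be L, 2 pu: H, 3 mat H, 4 fu L, 5 su: H, 6 lop H.
  Heavy syllables in the domain: 2, 3, 5, 6. The rightmost is syllable 6 (lop).
  → primary stress on syllable 6.
Suffixed `be.pu:.mat.fu.su:.lop.da:.ga` (8 syllables):
  The final syllable (8, ga) is extrametrical; the stress domain is syllables 1–7.
  Weights: 1 be L, 2 pu: H, 3 mat H, 4 fu L, 5 su: H, 6 lop H, 7 da: H.
  Heavy syllables in the domain: 2, 3, 5, 6, 7. The rightmost is syllable 7 (da:).
  → primary stress on syllable 7.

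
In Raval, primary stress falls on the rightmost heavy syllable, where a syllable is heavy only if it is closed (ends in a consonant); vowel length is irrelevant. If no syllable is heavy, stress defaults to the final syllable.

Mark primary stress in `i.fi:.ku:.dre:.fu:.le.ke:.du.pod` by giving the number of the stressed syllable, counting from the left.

9

Weights: 1 i L, 2 fi: L, 3 ku: L, 4 dre: L, 5 fu: L, 6 le L, 7 ke: L, 8 du L, 9 pod H.
Heavy syllables in the domain: 9. The rightmost is syllable 9 (pod).
Primary stress: syllable 9 → i.fi:.ku:.dre:.fu:.le.ke:.du.ˈpod.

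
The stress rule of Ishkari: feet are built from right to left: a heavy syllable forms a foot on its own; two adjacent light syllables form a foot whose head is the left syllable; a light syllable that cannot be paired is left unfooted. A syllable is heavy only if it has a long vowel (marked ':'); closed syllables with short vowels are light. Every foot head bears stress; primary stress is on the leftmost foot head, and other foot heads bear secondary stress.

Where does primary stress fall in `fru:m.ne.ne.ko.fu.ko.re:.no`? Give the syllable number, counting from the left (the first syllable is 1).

1

Weights: 1 fru:m H, 2 ne L, 3 ne L, 4 ko L, 5 fu L, 6 ko L, 7 re: H, 8 no L.
Parse right to left (heavy = foot alone; LL = one foot; stranded L unfooted): (ˈfru:m) ne (ˈne.ko) (ˈfu.ko) (ˈre:) no.
Foot heads: 1, 3, 5, 7.
Primary stress on the leftmost head = syllable 1.
Primary stress: syllable 1 → ˈfru:m.ne.ne.ko.fu.ko.re:.no.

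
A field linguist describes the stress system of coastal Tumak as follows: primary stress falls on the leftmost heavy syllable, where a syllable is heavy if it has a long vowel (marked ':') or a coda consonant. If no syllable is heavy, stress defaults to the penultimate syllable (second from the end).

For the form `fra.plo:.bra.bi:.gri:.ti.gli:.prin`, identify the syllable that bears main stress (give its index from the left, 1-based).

Weights: 1 fra L, 2 plo: H, 3 bra L, 4 bi: H, 5 gri: H, 6 ti L, 7 gli: H, 8 prin H.
Heavy syllables in the domain: 2, 4, 5, 7, 8. The leftmost is syllable 2 (plo:).
Primary stress: syllable 2 → fra.ˈplo:.bra.bi:.gri:.ti.gli:.prin.

2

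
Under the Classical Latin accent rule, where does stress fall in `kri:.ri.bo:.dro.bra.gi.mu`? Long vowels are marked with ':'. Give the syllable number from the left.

Classical Latin: stress the penult if heavy (long vowel or closed), else the antepenult.
Weights: 5 bra L, 6 gi L, 7 mu L.
The penult (syllable 6, gi) is light, so stress falls on the antepenult (syllable 5, bra).
Stress on syllable 5: kri:.ri.bo:.dro.ˈbra.gi.mu.

5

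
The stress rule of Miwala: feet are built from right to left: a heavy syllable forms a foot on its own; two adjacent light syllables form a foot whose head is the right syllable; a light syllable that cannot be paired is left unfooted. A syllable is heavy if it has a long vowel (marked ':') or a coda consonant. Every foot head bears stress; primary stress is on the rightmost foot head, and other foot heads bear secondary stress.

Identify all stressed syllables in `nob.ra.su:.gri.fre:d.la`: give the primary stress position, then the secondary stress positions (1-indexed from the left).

primary 5, secondary 1, 3

Weights: 1 nob H, 2 ra L, 3 su: H, 4 gri L, 5 fre:d H, 6 la L.
Parse right to left (heavy = foot alone; LL = one foot; stranded L unfooted): (ˈnob) ra (ˈsu:) gri (ˈfre:d) la.
Foot heads: 1, 3, 5.
Primary stress on the rightmost head = syllable 5.
Secondary stress on 1, 3: ˌnob.ra.ˌsu:.gri.ˈfre:d.la.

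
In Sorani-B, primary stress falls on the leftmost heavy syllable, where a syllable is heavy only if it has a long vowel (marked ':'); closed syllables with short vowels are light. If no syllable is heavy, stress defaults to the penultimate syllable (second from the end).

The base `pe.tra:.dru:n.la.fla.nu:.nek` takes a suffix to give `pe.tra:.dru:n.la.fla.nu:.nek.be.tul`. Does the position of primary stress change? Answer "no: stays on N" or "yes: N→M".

Base `pe.tra:.dru:n.la.fla.nu:.nek` (7 syllables):
  Weights: 1 pe L, 2 tra: H, 3 dru:n H, 4 la L, 5 fla L, 6 nu: H, 7 nek L.
  Heavy syllables in the domain: 2, 3, 6. The leftmost is syllable 2 (tra:).
  → primary stress on syllable 2.
Suffixed `pe.tra:.dru:n.la.fla.nu:.nek.be.tul` (9 syllables):
  Weights: 1 pe L, 2 tra: H, 3 dru:n H, 4 la L, 5 fla L, 6 nu: H, 7 nek L, 8 be L, 9 tul L.
  Heavy syllables in the domain: 2, 3, 6. The leftmost is syllable 2 (tra:).
  → primary stress on syllable 2.

no: stays on 2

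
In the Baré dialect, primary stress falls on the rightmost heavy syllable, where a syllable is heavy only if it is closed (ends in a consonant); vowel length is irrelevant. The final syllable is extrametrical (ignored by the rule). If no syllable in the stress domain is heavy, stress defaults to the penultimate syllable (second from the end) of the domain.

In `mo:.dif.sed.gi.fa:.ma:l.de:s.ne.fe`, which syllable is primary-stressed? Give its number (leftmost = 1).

The final syllable (9, fe) is extrametrical; the stress domain is syllables 1–8.
Weights: 1 mo: L, 2 dif H, 3 sed H, 4 gi L, 5 fa: L, 6 ma:l H, 7 de:s H, 8 ne L.
Heavy syllables in the domain: 2, 3, 6, 7. The rightmost is syllable 7 (de:s).
Primary stress: syllable 7 → mo:.dif.sed.gi.fa:.ma:l.ˈde:s.ne.fe.

7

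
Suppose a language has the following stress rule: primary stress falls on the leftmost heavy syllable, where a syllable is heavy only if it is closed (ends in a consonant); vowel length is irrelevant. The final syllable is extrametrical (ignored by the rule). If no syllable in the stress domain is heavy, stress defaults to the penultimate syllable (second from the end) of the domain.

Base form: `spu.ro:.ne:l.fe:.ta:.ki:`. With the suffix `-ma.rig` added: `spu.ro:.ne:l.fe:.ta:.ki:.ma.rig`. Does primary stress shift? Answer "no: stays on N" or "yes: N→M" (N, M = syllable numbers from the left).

no: stays on 3

Base `spu.ro:.ne:l.fe:.ta:.ki:` (6 syllables):
  The final syllable (6, ki:) is extrametrical; the stress domain is syllables 1–5.
  Weights: 1 spu L, 2 ro: L, 3 ne:l H, 4 fe: L, 5 ta: L.
  Heavy syllables in the domain: 3. The leftmost is syllable 3 (ne:l).
  → primary stress on syllable 3.
Suffixed `spu.ro:.ne:l.fe:.ta:.ki:.ma.rig` (8 syllables):
  The final syllable (8, rig) is extrametrical; the stress domain is syllables 1–7.
  Weights: 1 spu L, 2 ro: L, 3 ne:l H, 4 fe: L, 5 ta: L, 6 ki: L, 7 ma L.
  Heavy syllables in the domain: 3. The leftmost is syllable 3 (ne:l).
  → primary stress on syllable 3.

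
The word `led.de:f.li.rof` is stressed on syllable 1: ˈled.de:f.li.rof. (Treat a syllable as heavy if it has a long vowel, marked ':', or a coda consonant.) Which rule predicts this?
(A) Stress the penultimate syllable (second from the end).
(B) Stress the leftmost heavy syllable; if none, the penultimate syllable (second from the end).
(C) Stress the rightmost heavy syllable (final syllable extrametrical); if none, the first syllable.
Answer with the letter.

Rule A → syllable 3 (observed: 1).
Rule B → syllable 1 ✓.
Rule C → syllable 2 (observed: 1).

B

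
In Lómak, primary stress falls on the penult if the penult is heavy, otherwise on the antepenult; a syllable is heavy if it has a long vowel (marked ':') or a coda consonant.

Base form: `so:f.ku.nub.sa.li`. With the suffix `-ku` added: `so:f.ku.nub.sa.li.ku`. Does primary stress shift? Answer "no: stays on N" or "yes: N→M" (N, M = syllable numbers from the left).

Base `so:f.ku.nub.sa.li` (5 syllables):
  Weights: 3 nub H, 4 sa L, 5 li L.
  The penult (syllable 4, sa) is light, so stress falls on the antepenult (syllable 3, nub).
  → primary stress on syllable 3.
Suffixed `so:f.ku.nub.sa.li.ku` (6 syllables):
  Weights: 4 sa L, 5 li L, 6 ku L.
  The penult (syllable 5, li) is light, so stress falls on the antepenult (syllable 4, sa).
  → primary stress on syllable 4.

yes: 3→4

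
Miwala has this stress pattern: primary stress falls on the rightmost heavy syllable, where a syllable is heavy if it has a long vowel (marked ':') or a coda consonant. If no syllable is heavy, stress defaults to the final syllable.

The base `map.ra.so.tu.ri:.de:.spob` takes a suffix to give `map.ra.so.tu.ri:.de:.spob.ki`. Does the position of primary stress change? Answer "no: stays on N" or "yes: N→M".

no: stays on 7

Base `map.ra.so.tu.ri:.de:.spob` (7 syllables):
  Weights: 1 map H, 2 ra L, 3 so L, 4 tu L, 5 ri: H, 6 de: H, 7 spob H.
  Heavy syllables in the domain: 1, 5, 6, 7. The rightmost is syllable 7 (spob).
  → primary stress on syllable 7.
Suffixed `map.ra.so.tu.ri:.de:.spob.ki` (8 syllables):
  Weights: 1 map H, 2 ra L, 3 so L, 4 tu L, 5 ri: H, 6 de: H, 7 spob H, 8 ki L.
  Heavy syllables in the domain: 1, 5, 6, 7. The rightmost is syllable 7 (spob).
  → primary stress on syllable 7.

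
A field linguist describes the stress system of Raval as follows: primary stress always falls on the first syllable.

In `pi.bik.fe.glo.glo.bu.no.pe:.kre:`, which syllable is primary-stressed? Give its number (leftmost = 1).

1

The word has 9 syllables; the first syllable is syllable 1 (pi).
Primary stress: syllable 1 → ˈpi.bik.fe.glo.glo.bu.no.pe:.kre:.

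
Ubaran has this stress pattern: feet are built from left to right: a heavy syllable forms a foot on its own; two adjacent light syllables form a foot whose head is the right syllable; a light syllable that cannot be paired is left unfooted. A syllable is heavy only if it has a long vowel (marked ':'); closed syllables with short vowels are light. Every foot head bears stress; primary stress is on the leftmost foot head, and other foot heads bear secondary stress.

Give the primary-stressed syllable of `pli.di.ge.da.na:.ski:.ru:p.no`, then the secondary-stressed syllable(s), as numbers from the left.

primary 2, secondary 4, 5, 6, 7

Weights: 1 pli L, 2 di L, 3 ge L, 4 da L, 5 na: H, 6 ski: H, 7 ru:p H, 8 no L.
Parse left to right (heavy = foot alone; LL = one foot; stranded L unfooted): (pli.ˈdi) (ge.ˈda) (ˈna:) (ˈski:) (ˈru:p) no.
Foot heads: 2, 4, 5, 6, 7.
Primary stress on the leftmost head = syllable 2.
Secondary stress on 4, 5, 6, 7: pli.ˈdi.ge.ˌda.ˌna:.ˌski:.ˌru:p.no.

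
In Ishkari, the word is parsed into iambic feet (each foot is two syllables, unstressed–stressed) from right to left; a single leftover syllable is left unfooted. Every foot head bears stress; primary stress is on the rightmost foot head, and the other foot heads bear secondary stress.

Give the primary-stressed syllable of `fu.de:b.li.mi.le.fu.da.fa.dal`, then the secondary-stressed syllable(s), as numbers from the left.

primary 9, secondary 3, 5, 7

Parse right to left into iambic (σˈσ) feet: fu (de:b.ˈli) (mi.ˈle) (fu.ˈda) (fa.ˈdal). Syllable 1 is left unfooted.
Foot heads (stressed positions): 3, 5, 7, 9.
End Rule Rightmost: primary stress on the rightmost head = syllable 9.
Secondary stress on 3, 5, 7: fu.de:b.ˌli.mi.ˌle.fu.ˌda.fa.ˈdal.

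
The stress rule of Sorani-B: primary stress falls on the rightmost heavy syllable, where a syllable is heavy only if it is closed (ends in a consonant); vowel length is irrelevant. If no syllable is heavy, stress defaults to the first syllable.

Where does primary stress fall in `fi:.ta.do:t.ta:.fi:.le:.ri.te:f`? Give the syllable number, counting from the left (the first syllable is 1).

8

Weights: 1 fi: L, 2 ta L, 3 do:t H, 4 ta: L, 5 fi: L, 6 le: L, 7 ri L, 8 te:f H.
Heavy syllables in the domain: 3, 8. The rightmost is syllable 8 (te:f).
Primary stress: syllable 8 → fi:.ta.do:t.ta:.fi:.le:.ri.ˈte:f.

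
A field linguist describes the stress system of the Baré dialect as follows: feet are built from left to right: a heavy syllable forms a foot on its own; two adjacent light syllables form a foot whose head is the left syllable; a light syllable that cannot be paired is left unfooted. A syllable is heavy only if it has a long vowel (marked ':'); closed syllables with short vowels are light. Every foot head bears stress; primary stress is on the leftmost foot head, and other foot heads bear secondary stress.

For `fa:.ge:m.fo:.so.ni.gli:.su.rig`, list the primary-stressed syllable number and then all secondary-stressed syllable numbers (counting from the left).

primary 1, secondary 2, 3, 4, 6, 7

Weights: 1 fa: H, 2 ge:m H, 3 fo: H, 4 so L, 5 ni L, 6 gli: H, 7 su L, 8 rig L.
Parse left to right (heavy = foot alone; LL = one foot; stranded L unfooted): (ˈfa:) (ˈge:m) (ˈfo:) (ˈso.ni) (ˈgli:) (ˈsu.rig).
Foot heads: 1, 2, 3, 4, 6, 7.
Primary stress on the leftmost head = syllable 1.
Secondary stress on 2, 3, 4, 6, 7: ˈfa:.ˌge:m.ˌfo:.ˌso.ni.ˌgli:.ˌsu.rig.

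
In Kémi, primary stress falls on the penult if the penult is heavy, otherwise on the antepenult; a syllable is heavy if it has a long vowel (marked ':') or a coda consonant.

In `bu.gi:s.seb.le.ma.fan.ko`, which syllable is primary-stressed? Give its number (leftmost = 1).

6

Weights: 5 ma L, 6 fan H, 7 ko L.
The penult (syllable 6, fan) is heavy, so it takes stress.
Primary stress: syllable 6 → bu.gi:s.seb.le.ma.ˈfan.ko.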